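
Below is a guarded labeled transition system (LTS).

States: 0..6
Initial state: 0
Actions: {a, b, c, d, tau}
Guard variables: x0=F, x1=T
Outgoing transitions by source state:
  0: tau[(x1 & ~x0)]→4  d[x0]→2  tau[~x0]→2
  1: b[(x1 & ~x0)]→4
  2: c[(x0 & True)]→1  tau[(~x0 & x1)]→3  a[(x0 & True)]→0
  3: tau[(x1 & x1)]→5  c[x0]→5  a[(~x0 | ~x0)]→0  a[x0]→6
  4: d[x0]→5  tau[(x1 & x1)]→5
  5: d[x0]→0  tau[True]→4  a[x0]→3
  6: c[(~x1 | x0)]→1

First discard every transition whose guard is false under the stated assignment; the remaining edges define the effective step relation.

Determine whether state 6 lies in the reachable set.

After dropping false guards: 8 live edges.
Layer 0: {0}
Layer 1: {2,4}  now seen {0,2,4}
Layer 2: {3,5}  now seen {0,2,3,4,5}
R = {0,2,3,4,5}

Answer: UNREACHABLE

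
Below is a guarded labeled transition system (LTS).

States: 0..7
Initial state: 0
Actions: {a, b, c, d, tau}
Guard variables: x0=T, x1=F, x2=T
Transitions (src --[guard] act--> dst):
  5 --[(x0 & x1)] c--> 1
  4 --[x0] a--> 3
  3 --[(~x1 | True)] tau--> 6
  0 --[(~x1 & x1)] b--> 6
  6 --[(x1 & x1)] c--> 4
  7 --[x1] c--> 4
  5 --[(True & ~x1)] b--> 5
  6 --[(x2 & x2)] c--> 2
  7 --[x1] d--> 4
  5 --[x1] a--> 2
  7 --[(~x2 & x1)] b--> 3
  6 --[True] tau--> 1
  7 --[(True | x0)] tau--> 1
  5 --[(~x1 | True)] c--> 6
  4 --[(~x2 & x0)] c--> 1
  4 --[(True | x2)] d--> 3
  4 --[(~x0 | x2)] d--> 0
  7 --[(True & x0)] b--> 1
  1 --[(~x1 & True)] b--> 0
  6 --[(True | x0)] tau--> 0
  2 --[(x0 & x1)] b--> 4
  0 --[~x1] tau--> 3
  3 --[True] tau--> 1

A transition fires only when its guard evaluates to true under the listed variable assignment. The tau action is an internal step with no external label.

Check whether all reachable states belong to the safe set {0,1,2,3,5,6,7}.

Safe = {0,1,2,3,5,6,7}
R = {0,1,2,3,6}
  0: ok
  1: ok
  2: ok
  3: ok
  6: ok

Answer: INVARIANT HOLDS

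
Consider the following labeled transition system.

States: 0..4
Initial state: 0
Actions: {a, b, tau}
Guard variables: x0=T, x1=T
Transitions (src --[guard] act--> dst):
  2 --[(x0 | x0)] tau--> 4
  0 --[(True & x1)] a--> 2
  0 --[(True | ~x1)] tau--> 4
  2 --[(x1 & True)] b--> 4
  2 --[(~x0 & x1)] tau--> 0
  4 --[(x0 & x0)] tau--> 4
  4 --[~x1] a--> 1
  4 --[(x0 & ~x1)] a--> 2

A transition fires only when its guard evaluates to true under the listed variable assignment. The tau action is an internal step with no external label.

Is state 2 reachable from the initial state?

Answer: REACHABLE

Analysis:
Guard filter leaves 5 enabled edge(s).
depth 0: {0}
depth 1: {2,4}  cumulative {0,2,4}
Reach set: {0,2,4}
witness 2: a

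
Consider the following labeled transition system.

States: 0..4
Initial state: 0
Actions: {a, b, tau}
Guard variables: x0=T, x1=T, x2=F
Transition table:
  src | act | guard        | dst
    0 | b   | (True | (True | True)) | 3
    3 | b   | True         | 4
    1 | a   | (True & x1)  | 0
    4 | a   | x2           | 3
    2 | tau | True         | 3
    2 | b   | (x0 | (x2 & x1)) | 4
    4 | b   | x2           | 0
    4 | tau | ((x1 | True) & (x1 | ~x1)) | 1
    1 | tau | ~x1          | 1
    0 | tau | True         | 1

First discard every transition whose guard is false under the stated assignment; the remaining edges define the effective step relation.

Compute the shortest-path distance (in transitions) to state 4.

Layered search for 4:
  depth 0: {0}
  depth 1: {1,3}
  depth 2: {4}
depth(4)=2, e.g. b·b

Answer: 2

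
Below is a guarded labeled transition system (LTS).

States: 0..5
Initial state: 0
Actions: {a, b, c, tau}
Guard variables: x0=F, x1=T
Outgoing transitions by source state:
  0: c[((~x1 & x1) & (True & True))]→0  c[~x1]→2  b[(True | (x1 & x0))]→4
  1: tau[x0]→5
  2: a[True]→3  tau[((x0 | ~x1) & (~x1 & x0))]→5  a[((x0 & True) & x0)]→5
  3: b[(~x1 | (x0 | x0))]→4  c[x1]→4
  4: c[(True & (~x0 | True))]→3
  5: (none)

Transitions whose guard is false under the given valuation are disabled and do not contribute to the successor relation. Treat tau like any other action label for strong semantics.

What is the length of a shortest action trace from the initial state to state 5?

Answer: UNREACHABLE

Working:
Layered search for 5:
  depth 0: {0}
  depth 1: {4}
  depth 2: {3}
5 never appears.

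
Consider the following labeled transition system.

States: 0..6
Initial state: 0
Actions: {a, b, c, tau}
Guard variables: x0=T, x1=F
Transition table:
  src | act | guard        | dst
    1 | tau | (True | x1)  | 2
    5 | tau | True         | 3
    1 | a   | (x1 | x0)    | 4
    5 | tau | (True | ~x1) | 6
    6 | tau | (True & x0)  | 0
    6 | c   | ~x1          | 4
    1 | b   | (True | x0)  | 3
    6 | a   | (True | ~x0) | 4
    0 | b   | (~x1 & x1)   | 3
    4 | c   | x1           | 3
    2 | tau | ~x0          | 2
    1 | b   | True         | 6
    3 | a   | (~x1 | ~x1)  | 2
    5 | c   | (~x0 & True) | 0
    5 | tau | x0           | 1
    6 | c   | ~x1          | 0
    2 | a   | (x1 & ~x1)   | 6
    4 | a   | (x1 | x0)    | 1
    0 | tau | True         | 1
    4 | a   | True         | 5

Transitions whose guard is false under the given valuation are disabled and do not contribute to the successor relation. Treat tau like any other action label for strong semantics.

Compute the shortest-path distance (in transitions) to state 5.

Layered search for 5:
  L0 = {0}
  L1 = {1}
  L2 = {2,3,4,6}
  L3 = {5}
depth(5)=3, e.g. tau·a·a

Answer: 3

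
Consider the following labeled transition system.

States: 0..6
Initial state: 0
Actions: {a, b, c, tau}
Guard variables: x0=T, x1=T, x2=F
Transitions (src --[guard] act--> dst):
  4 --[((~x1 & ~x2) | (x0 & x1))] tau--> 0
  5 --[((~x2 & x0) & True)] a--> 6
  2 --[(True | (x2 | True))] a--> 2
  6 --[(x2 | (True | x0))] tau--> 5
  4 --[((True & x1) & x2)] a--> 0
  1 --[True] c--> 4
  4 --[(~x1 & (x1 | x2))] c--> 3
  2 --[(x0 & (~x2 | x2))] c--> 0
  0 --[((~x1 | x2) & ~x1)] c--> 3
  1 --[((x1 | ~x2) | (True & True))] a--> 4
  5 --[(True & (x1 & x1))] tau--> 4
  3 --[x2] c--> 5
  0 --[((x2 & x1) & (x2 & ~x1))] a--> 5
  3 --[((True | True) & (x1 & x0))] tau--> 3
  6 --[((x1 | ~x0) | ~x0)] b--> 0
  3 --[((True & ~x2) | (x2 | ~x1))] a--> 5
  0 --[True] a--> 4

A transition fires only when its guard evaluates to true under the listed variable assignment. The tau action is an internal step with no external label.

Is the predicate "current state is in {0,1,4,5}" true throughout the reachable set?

Answer: INVARIANT HOLDS

Working:
Safe = {0,1,4,5}
Reachable = {0,4}
  0: ok
  4: ok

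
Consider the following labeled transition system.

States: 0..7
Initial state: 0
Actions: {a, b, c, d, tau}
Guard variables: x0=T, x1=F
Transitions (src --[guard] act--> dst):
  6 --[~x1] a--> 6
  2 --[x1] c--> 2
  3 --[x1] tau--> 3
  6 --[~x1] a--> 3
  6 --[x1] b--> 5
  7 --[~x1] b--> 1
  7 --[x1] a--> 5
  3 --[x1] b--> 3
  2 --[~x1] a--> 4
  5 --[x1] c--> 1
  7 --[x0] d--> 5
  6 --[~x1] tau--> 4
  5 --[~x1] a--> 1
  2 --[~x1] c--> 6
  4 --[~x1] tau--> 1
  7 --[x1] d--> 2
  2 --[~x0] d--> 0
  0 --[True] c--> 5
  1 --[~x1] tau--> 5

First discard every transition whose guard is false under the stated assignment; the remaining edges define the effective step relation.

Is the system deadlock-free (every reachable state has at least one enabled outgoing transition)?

Answer: DEADLOCK-FREE

Trace:
Reachable = {0,1,5}
  0: c→5  [deg 1]
  1: tau→5  [deg 1]
  5: a→1  [deg 1]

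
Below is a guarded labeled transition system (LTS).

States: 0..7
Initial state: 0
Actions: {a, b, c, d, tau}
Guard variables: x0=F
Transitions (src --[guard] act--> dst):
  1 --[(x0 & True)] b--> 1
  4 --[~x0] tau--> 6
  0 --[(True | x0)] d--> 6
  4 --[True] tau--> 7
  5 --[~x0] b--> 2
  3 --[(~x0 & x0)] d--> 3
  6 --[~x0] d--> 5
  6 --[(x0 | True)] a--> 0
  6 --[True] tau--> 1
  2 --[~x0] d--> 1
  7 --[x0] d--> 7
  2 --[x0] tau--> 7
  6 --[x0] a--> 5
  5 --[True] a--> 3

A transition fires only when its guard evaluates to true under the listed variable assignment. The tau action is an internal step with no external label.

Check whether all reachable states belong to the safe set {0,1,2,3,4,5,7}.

Answer: INVARIANT VIOLATED at state 6

Working:
Safe = {0,1,2,3,4,5,7}
Reach set: {0,1,2,3,5,6}
  0: safe
  1: safe
  2: safe
  3: safe
  5: safe
  6: VIOLATES
counterexample path to 6: d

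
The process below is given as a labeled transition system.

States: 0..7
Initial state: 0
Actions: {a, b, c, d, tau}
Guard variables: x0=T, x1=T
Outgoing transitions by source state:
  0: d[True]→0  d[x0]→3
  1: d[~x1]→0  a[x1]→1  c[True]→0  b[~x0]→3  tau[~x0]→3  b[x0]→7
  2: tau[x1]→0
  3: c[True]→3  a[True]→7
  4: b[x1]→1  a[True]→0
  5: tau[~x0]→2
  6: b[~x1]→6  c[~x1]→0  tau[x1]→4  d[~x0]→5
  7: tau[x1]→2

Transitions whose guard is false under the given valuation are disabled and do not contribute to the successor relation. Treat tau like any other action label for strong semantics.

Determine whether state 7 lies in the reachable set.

Answer: REACHABLE

Trace:
12 transition(s) survive guard evaluation.
Layer 0: {0}
Layer 1: {3}  now seen {0,3}
Layer 2: {7}  now seen {0,3,7}
Layer 3: {2}  now seen {0,2,3,7}
R = {0,2,3,7}
Path to 7: d·a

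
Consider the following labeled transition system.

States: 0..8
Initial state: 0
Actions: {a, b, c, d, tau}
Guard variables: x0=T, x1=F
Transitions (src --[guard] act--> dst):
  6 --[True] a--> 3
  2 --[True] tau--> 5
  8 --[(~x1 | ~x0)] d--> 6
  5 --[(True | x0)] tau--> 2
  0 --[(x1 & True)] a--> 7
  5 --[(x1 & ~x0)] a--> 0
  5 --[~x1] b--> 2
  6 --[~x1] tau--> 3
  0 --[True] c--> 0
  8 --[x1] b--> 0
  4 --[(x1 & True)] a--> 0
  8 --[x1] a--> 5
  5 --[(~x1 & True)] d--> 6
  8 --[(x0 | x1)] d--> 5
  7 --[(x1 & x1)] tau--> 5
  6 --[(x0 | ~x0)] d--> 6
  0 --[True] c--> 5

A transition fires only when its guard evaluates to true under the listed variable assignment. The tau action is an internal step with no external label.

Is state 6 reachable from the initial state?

Answer: REACHABLE

Analysis:
After dropping false guards: 11 live edges.
Layer 0: {0}
Layer 1: {5}  now seen {0,5}
Layer 2: {2,6}  now seen {0,2,5,6}
Layer 3: {3}  now seen {0,2,3,5,6}
R = {0,2,3,5,6}
trace reaching 6: c·d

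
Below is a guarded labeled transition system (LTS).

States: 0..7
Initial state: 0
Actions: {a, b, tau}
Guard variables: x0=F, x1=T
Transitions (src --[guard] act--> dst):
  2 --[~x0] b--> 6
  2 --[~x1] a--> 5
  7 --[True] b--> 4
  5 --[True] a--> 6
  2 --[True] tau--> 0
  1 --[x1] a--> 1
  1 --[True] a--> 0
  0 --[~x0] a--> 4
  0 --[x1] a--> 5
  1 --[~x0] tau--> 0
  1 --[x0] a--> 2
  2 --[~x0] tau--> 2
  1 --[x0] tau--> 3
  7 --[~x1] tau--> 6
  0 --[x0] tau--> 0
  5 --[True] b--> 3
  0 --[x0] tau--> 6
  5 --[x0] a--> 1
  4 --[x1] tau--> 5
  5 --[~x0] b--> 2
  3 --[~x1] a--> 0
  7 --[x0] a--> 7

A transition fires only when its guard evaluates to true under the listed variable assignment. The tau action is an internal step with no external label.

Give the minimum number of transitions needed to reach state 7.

Layered search for 7:
  depth 0: {0}
  depth 1: {4,5}
  depth 2: {2,3,6}
7 never appears.

Answer: UNREACHABLE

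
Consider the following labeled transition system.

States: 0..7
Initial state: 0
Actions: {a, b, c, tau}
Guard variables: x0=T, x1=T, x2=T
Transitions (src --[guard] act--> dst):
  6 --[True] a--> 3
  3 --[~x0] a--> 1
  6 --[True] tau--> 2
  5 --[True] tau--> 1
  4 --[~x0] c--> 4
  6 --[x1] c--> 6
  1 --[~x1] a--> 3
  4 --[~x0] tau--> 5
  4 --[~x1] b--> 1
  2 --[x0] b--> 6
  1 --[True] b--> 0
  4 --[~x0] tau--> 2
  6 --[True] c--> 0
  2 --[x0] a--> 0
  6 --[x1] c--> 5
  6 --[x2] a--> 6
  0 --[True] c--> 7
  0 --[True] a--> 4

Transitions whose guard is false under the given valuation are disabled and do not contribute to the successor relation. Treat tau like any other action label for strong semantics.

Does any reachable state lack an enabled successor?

Reach set: {0,4,7}
  0: a→4  c→7  [deg 2]
  4: ∅  [STUCK]
  7: ∅  [STUCK]
witness 4: a

Answer: DEADLOCK at state 4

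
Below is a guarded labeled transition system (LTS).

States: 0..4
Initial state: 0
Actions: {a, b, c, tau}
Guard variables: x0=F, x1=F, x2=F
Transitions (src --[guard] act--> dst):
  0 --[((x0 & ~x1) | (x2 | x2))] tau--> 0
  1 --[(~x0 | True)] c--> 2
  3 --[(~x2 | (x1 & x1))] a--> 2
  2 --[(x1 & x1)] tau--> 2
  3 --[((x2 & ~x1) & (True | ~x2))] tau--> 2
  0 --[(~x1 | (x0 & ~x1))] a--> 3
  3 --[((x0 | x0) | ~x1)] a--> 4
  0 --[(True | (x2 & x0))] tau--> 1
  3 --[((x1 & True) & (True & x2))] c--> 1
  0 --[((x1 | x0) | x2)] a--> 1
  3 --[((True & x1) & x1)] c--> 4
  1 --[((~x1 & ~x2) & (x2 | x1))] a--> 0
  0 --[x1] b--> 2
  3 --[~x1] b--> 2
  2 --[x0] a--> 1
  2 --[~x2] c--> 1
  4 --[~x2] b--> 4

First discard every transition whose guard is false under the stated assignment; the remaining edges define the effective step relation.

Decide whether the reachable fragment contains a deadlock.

R = {0,1,2,3,4}
  0: a→3  tau→1  [2 out]
  1: c→2  [1 out]
  2: c→1  [1 out]
  3: a→2  a→4  b→2  [3 out]
  4: b→4  [1 out]

Answer: DEADLOCK-FREE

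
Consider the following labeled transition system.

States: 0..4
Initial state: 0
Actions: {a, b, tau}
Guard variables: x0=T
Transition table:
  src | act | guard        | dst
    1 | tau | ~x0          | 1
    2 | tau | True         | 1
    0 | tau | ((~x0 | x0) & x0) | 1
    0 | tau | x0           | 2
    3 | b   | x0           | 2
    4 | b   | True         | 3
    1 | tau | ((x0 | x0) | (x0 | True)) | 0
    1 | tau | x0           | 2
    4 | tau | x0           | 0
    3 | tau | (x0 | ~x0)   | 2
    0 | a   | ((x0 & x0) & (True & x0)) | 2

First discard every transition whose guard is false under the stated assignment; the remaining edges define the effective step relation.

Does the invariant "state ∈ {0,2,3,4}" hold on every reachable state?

Answer: INVARIANT VIOLATED at state 1

Analysis:
Inv-set: {0,2,3,4}
Reachable = {0,1,2}
  0: ✓
  1: VIOLATES
  2: ✓
witness against invariant: tau → 1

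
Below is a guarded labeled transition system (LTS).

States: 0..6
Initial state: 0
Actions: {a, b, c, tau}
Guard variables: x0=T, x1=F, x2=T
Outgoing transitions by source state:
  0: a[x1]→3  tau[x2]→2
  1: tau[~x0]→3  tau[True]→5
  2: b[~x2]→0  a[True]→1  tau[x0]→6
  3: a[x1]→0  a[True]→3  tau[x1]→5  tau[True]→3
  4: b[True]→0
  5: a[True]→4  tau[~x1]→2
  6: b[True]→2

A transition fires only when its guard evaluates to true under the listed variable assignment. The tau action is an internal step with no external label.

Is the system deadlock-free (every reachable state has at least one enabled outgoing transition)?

Answer: DEADLOCK-FREE

Working:
Reachable = {0,1,2,4,5,6}
  0: tau→2  [1 out]
  1: tau→5  [1 out]
  2: a→1  tau→6  [2 out]
  4: b→0  [1 out]
  5: a→4  tau→2  [2 out]
  6: b→2  [1 out]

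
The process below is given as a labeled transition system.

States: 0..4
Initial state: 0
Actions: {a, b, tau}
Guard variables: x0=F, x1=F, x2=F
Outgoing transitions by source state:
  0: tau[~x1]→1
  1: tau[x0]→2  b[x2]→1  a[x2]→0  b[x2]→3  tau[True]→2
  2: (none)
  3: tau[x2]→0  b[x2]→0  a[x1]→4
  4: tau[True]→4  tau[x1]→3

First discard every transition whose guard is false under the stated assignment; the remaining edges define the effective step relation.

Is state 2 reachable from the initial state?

Answer: REACHABLE

Working:
3 transition(s) survive guard evaluation.
L0 = {0}
L1 = {1}  cumulative {0,1}
L2 = {2}  cumulative {0,1,2}
R = {0,1,2}
Path to 2: tau·tau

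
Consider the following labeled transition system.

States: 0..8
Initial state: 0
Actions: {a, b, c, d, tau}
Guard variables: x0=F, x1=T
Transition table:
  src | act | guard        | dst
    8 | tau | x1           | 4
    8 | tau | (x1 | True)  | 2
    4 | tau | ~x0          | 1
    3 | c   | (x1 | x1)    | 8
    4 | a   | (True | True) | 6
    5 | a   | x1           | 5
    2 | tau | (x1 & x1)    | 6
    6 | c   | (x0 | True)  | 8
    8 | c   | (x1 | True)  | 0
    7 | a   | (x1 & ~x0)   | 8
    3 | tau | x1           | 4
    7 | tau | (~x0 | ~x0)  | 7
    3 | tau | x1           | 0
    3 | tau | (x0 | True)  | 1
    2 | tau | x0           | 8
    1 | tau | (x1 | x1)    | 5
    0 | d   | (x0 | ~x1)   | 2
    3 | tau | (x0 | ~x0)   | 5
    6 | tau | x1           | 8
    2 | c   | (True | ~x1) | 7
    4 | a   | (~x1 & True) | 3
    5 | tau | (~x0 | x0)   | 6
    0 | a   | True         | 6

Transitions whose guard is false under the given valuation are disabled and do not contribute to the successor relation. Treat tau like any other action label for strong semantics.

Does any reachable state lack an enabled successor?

Answer: DEADLOCK-FREE

Trace:
Reachable = {0,1,2,4,5,6,7,8}
  0: a→6  [1 exit(s)]
  1: tau→5  [1 exit(s)]
  2: c→7  tau→6  [2 exit(s)]
  4: a→6  tau→1  [2 exit(s)]
  5: a→5  tau→6  [2 exit(s)]
  6: c→8  tau→8  [2 exit(s)]
  7: a→8  tau→7  [2 exit(s)]
  8: c→0  tau→2  tau→4  [3 exit(s)]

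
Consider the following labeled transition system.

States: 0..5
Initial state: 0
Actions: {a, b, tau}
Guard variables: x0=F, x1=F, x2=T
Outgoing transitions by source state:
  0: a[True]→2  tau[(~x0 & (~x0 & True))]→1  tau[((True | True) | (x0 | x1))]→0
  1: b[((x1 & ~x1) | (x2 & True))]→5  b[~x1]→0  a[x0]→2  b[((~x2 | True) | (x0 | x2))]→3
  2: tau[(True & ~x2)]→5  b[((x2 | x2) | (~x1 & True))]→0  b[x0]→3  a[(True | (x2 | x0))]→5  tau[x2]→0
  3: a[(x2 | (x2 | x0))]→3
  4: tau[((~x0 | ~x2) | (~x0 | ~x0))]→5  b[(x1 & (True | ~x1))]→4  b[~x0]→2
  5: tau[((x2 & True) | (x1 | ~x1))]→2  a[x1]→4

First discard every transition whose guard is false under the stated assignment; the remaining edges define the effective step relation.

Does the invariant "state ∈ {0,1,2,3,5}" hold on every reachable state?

Inv-set: {0,1,2,3,5}
R = {0,1,2,3,5}
  0: safe
  1: safe
  2: safe
  3: safe
  5: safe

Answer: INVARIANT HOLDS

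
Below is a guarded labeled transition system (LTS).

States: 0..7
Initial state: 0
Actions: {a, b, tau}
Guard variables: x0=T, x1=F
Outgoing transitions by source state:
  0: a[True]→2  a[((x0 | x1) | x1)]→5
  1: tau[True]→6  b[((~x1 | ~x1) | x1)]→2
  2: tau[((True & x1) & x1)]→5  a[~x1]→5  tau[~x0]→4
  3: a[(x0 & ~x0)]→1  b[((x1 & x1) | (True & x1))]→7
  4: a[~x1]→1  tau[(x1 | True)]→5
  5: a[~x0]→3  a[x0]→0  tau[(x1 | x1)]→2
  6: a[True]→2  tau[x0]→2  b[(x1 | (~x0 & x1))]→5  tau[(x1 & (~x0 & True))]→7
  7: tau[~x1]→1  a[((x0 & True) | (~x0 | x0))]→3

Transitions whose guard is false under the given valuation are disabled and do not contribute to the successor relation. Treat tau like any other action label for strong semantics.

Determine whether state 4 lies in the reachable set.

Answer: UNREACHABLE

Analysis:
After dropping false guards: 12 live edges.
Layer 0: {0}
Layer 1: {2,5}  cumulative {0,2,5}
Reachable = {0,2,5}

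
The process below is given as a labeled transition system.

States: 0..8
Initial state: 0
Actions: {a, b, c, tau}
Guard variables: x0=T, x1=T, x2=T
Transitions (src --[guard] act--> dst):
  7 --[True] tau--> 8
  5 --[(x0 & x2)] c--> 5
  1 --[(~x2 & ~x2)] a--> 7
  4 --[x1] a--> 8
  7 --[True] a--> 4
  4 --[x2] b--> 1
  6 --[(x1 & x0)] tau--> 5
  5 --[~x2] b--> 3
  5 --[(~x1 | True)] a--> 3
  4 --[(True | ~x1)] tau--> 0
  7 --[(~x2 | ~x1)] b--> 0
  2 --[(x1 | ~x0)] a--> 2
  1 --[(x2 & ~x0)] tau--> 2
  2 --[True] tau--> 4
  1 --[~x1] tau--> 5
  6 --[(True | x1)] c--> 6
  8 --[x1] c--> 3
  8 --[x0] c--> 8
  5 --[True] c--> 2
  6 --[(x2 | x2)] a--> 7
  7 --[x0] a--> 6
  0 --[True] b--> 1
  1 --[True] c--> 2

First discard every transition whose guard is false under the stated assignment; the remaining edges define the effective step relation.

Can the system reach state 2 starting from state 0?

After dropping false guards: 18 live edges.
L0 = {0}
L1 = {1}  total {0,1}
L2 = {2}  total {0,1,2}
L3 = {4}  total {0,1,2,4}
L4 = {8}  total {0,1,2,4,8}
L5 = {3}  total {0,1,2,3,4,8}
R = {0,1,2,3,4,8}
trace reaching 2: b·c

Answer: REACHABLE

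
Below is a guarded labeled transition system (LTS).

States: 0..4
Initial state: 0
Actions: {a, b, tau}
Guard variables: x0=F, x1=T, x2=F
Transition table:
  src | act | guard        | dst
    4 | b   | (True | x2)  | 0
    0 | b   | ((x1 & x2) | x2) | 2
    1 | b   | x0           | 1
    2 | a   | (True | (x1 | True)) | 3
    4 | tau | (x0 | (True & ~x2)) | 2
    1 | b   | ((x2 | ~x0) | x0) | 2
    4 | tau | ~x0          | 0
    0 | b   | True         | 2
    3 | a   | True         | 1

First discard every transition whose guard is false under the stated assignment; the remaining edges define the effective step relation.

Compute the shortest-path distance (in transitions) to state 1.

BFS to 1:
  depth 0: {0}
  depth 1: {2}
  depth 2: {3}
  depth 3: {1}
1 enters at depth 3; path b·a·a

Answer: 3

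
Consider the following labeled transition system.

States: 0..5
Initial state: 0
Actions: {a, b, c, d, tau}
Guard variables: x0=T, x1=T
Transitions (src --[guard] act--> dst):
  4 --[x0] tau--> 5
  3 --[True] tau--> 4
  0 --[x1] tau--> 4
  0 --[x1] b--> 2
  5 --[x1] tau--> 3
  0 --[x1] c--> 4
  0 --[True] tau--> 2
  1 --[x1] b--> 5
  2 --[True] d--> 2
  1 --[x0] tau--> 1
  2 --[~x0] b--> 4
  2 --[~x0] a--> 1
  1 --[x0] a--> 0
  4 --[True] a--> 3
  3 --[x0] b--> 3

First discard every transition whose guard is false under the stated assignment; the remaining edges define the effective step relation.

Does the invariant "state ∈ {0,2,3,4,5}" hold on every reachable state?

Inv-set: {0,2,3,4,5}
Reach set: {0,2,3,4,5}
  0: ✓
  2: ✓
  3: ✓
  4: ✓
  5: ✓

Answer: INVARIANT HOLDS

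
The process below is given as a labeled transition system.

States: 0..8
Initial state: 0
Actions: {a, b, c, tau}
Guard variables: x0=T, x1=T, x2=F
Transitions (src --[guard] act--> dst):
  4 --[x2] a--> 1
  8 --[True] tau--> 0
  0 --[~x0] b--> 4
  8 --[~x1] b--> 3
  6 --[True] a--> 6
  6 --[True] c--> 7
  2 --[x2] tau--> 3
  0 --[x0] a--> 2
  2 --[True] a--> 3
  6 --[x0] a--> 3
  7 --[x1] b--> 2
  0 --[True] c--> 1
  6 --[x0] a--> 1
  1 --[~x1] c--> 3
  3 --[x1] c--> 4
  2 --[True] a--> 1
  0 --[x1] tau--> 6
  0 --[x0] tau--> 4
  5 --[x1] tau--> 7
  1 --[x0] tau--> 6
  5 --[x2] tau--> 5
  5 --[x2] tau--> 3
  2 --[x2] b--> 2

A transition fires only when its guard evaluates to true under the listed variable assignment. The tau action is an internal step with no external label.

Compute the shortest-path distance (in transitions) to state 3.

Layered search for 3:
  L0 = {0}
  L1 = {1,2,4,6}
  L2 = {3,7}
3 enters at depth 2; path a·a

Answer: 2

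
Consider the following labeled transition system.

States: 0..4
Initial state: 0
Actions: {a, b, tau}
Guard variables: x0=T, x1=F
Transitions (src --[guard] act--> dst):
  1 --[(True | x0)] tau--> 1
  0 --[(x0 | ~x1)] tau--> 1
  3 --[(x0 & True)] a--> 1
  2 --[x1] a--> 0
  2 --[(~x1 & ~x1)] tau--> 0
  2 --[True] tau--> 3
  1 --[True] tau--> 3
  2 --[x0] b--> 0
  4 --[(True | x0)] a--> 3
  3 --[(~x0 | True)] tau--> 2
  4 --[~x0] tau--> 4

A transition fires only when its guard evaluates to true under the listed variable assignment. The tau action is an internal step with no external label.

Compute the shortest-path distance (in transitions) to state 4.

Answer: UNREACHABLE

Trace:
Layered search for 4:
  L0 = {0}
  L1 = {1}
  L2 = {3}
  L3 = {2}
4 never appears.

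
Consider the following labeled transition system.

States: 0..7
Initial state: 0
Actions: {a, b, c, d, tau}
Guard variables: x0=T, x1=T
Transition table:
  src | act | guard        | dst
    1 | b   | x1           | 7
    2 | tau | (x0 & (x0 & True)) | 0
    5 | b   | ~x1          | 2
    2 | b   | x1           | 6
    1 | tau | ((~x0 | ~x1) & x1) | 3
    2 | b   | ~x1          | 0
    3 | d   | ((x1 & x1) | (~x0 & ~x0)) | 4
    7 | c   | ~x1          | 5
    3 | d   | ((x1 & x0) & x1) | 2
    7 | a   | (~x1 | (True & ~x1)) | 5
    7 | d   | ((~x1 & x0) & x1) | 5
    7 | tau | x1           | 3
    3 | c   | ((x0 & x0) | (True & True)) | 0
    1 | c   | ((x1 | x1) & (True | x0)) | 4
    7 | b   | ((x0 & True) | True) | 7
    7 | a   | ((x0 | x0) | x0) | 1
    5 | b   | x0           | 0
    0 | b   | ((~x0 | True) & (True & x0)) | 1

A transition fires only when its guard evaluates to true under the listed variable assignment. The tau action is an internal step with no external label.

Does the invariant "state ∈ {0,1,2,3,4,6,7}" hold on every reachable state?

Answer: INVARIANT HOLDS

Working:
Inv-set: {0,1,2,3,4,6,7}
Reach set: {0,1,2,3,4,6,7}
  0: ✓
  1: ✓
  2: ✓
  3: ✓
  4: ✓
  6: ✓
  7: ✓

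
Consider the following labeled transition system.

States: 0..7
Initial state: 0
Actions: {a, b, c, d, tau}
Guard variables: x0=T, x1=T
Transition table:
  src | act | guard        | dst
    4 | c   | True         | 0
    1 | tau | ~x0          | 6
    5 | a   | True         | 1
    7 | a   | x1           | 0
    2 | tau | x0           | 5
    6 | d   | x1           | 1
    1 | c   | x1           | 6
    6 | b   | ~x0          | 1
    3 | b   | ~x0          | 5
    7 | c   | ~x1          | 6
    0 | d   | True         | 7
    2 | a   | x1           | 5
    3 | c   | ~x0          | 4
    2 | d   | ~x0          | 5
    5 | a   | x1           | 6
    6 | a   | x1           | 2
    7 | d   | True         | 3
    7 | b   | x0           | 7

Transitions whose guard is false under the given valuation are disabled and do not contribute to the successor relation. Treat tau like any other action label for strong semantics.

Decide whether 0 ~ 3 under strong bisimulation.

Refine partition for ~:
  P[0] = {{0,1,2,3,4,5,6,7}}
  P[1] = {{0},{1,4},{2},{3},{5},{6},{7}}
  P[2] = {{0},{1},{2},{3},{4},{5},{6},{7}}
Fixed point at round 3; 8 class(es).
0∈{0}, 3∈{3}

Answer: NOT BISIMILAR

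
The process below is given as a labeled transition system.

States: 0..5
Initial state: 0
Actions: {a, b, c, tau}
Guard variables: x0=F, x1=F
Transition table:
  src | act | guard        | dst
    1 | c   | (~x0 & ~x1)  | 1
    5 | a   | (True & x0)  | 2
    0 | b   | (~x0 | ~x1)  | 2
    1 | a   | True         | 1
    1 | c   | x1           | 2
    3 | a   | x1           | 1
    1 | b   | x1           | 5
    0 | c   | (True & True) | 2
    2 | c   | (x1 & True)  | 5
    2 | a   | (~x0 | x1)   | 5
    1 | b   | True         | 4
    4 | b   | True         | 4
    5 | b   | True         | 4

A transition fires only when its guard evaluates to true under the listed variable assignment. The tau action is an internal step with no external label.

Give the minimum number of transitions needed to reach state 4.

Answer: 3

Working:
BFS to 4:
  depth 0: {0}
  depth 1: {2}
  depth 2: {5}
  depth 3: {4}
depth(4)=3, e.g. b·a·b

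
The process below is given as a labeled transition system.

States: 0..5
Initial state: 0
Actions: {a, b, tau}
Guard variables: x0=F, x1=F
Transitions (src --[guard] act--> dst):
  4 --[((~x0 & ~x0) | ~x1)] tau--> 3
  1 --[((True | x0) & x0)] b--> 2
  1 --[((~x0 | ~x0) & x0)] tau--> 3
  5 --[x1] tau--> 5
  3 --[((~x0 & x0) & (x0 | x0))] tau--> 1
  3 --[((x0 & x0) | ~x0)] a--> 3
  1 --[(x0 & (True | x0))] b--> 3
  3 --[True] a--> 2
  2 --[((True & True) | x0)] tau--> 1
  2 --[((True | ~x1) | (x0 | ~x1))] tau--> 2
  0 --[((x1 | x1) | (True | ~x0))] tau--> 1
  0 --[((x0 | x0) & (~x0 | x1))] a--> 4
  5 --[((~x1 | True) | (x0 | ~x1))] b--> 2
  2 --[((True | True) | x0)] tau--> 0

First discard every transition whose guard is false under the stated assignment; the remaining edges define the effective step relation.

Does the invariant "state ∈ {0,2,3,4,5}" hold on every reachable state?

Answer: INVARIANT VIOLATED at state 1

Analysis:
Allowed set {0,2,3,4,5}
Reachable = {0,1}
  0: ✓
  1: outside
counterexample path to 1: tau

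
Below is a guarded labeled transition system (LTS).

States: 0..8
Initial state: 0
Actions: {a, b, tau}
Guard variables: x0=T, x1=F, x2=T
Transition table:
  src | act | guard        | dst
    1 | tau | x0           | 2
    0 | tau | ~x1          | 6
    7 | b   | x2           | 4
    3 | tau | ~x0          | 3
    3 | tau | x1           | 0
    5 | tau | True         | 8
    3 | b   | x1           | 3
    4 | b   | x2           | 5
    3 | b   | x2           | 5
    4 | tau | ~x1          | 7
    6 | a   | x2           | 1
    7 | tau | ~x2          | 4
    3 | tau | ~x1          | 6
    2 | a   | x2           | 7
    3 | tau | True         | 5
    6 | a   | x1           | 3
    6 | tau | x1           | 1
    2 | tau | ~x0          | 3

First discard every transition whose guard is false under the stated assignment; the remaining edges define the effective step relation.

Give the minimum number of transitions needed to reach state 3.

Answer: UNREACHABLE

Analysis:
Layered search for 3:
  depth 0: {0}
  depth 1: {6}
  depth 2: {1}
  depth 3: {2}
  depth 4: {7}
  depth 5: {4}
  depth 6: {5}
  depth 7: {8}
3 never appears.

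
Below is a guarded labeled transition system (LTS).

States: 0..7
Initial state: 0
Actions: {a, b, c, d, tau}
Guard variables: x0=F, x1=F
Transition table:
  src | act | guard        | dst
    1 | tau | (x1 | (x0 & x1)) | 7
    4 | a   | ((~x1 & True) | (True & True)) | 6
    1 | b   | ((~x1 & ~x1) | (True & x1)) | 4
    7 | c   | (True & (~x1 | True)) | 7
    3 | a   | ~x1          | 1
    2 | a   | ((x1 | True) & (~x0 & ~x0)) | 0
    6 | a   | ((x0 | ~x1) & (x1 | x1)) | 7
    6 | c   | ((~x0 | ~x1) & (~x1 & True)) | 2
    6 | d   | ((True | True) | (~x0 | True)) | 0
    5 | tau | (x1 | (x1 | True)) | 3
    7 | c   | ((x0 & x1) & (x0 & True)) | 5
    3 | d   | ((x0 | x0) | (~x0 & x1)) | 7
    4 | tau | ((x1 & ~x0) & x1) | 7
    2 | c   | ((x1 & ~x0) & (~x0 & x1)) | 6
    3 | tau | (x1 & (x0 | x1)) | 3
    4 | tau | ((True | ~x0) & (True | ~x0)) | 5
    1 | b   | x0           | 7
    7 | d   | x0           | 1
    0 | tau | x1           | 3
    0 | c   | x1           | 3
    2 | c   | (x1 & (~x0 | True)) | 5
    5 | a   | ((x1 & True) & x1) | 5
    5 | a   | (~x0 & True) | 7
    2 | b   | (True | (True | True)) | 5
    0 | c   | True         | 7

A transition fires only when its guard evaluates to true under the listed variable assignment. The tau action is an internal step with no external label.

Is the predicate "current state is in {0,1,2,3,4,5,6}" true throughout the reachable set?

Answer: INVARIANT VIOLATED at state 7

Trace:
Safe = {0,1,2,3,4,5,6}
R = {0,7}
  0: safe
  7: outside
counterexample path to 7: c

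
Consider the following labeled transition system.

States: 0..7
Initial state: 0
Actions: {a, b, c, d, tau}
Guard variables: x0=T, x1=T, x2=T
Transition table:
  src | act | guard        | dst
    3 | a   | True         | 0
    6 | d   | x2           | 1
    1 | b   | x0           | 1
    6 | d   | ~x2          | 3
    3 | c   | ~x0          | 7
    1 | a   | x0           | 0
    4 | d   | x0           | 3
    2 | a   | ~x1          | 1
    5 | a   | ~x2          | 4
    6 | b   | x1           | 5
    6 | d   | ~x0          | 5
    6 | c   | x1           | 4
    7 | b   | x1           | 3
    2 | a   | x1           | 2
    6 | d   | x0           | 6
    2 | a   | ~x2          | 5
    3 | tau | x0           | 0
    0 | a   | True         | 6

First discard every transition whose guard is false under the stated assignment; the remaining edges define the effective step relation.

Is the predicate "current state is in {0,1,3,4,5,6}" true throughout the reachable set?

Answer: INVARIANT HOLDS

Trace:
Safe = {0,1,3,4,5,6}
R = {0,1,3,4,5,6}
  0: safe
  1: safe
  3: safe
  4: safe
  5: safe
  6: safe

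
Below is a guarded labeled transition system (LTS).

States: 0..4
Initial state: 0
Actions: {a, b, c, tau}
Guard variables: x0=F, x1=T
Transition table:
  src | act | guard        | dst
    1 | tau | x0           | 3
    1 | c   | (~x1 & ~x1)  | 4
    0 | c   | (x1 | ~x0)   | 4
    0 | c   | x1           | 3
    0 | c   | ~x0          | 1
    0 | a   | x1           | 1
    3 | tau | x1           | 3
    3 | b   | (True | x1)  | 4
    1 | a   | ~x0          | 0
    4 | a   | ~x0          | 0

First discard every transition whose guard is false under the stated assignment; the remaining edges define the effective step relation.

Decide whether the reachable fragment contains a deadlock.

R = {0,1,3,4}
  0: a→1  c→1  c→3  c→4  [4 exit(s)]
  1: a→0  [1 exit(s)]
  3: b→4  tau→3  [2 exit(s)]
  4: a→0  [1 exit(s)]

Answer: DEADLOCK-FREE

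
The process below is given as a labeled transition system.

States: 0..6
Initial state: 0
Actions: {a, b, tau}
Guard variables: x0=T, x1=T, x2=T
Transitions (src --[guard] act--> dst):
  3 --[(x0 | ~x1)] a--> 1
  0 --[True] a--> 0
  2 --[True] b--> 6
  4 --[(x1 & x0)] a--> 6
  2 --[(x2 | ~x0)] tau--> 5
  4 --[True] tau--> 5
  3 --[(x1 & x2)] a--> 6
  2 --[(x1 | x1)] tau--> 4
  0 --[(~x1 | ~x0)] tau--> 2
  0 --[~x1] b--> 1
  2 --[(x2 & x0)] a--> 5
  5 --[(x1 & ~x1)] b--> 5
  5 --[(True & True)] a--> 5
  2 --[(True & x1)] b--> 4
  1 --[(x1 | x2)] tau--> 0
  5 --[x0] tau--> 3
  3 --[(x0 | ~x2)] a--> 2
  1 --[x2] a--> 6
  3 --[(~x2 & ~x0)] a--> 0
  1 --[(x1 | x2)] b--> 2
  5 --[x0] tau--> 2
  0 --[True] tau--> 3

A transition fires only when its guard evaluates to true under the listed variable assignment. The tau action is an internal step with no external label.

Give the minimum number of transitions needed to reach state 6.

Layered search for 6:
  Layer 0: {0}
  Layer 1: {3}
  Layer 2: {1,2,6}
first hit 6 at d=2 via tau·a

Answer: 2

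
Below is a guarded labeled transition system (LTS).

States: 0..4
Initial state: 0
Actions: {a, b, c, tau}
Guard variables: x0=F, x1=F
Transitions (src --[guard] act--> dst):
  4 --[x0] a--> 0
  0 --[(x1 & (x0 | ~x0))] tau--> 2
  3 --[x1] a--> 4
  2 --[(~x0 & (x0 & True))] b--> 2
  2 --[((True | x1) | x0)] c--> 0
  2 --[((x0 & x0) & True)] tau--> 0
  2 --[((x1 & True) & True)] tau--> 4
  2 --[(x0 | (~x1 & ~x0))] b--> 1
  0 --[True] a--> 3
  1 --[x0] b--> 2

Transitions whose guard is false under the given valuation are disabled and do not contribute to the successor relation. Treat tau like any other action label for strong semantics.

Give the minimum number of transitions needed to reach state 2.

BFS to 2:
  Layer 0: {0}
  Layer 1: {3}
2 never appears.

Answer: UNREACHABLE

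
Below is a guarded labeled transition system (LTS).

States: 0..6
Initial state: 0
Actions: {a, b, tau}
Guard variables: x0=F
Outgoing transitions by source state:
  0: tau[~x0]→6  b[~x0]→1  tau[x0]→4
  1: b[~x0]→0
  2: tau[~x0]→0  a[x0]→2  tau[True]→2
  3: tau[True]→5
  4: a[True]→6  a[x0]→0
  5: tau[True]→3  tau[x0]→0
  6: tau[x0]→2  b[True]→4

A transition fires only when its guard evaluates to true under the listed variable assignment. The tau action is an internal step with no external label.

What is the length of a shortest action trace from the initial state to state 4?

Answer: 2

Analysis:
Layered search for 4:
  depth 0: {0}
  depth 1: {1,6}
  depth 2: {4}
first hit 4 at d=2 via tau·b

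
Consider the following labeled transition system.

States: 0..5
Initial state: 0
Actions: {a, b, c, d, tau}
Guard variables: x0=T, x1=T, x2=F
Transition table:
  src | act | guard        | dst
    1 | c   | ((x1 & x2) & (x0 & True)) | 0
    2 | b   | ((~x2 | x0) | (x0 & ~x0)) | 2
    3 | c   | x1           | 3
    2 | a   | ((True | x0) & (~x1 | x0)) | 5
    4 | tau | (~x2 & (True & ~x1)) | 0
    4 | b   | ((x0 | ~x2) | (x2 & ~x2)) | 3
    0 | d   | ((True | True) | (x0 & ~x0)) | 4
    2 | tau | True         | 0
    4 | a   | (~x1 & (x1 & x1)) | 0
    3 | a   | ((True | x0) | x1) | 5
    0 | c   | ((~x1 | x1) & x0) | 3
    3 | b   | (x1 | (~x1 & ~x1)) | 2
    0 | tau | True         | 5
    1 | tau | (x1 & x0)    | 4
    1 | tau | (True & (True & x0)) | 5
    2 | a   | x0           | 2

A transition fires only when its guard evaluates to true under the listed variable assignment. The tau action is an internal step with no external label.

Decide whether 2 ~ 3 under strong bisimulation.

Answer: NOT BISIMILAR

Analysis:
Compute ~ classes (split until stable):
  P[0] = {{0,1,2,3,4,5}}
  P[1] = {{0},{1},{2},{3},{4},{5}}
6 equivalence class(es) (converged in 2)
[2]={2}  [3]={3}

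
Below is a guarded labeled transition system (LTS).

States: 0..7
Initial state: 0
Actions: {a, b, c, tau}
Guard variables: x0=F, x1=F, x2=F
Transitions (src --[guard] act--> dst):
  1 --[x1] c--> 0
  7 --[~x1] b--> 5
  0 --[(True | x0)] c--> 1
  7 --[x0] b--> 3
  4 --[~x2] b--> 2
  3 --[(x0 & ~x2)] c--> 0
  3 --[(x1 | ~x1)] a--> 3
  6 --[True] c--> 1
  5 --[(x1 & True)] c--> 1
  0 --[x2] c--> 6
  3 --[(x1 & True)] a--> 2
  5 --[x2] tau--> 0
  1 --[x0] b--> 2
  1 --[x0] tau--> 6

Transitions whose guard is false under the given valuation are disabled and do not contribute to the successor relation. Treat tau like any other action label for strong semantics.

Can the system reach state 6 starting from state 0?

Answer: UNREACHABLE

Working:
Guard filter leaves 5 enabled edge(s).
L0 = {0}
L1 = {1}  total {0,1}
Reach set: {0,1}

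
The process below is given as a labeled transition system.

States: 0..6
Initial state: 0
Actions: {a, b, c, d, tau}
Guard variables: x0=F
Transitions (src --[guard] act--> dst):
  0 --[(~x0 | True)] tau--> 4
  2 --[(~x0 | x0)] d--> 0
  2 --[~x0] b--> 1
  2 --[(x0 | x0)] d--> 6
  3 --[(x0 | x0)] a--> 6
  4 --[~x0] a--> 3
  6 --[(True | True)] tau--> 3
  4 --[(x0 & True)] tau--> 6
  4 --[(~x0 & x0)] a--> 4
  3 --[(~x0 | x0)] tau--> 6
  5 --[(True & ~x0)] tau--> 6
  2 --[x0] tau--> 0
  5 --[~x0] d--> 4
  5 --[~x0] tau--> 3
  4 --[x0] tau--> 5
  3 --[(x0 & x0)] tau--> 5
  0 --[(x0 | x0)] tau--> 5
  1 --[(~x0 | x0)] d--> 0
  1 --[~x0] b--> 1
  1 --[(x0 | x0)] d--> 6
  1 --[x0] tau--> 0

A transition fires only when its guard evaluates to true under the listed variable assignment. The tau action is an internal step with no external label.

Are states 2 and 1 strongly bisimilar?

Bisimulation quotient by refinement:
  P[0] = {{0,1,2,3,4,5,6}}
  P[1] = {{0,3,6},{1,2},{4},{5}}
  P[2] = {{0},{1,2},{3,6},{4},{5}}
stable after 3 split(s): 5 block(s)
class of 2: {1,2}; class of 1: {1,2}

Answer: BISIMILAR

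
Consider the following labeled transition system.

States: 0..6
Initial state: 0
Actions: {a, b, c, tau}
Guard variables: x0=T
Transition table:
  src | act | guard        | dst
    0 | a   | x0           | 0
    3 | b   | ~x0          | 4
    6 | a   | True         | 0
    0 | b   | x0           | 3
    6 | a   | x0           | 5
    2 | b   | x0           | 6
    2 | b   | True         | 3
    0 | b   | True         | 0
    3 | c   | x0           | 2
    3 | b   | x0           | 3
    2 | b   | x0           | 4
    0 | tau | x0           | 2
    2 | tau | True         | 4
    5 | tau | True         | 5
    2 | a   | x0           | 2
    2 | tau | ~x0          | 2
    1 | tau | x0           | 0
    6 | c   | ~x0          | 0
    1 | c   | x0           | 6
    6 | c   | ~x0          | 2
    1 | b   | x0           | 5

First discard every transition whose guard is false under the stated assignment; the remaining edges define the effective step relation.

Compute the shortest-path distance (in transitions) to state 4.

Layered search for 4:
  L0 = {0}
  L1 = {2,3}
  L2 = {4,6}
first hit 4 at d=2 via tau·b

Answer: 2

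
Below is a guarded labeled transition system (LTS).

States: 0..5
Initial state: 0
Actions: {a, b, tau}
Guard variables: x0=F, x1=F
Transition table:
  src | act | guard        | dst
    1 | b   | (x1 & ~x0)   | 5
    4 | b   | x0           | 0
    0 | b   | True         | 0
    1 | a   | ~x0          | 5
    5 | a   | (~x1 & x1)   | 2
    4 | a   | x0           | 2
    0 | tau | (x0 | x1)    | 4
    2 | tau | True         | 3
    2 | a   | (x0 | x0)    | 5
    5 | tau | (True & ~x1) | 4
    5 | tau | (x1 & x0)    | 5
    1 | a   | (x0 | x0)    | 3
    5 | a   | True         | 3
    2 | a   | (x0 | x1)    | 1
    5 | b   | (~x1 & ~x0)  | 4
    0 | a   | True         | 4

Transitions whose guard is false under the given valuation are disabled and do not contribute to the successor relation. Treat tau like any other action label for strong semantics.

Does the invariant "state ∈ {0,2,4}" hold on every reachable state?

Answer: INVARIANT HOLDS

Working:
Inv-set: {0,2,4}
Reach set: {0,4}
  0: ok
  4: ok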